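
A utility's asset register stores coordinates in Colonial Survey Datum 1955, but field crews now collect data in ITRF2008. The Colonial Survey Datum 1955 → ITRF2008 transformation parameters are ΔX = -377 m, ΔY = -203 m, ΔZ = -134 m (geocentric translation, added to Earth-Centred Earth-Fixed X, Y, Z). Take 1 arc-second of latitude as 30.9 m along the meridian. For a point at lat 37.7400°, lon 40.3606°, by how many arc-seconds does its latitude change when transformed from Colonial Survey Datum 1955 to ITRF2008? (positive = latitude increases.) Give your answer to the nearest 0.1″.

Δφ = 4.9″

sin φ = 0.612079, cos φ = 0.790796, sin λ = 0.647596, cos λ = 0.761984.
North component: ΔN = −sin φ cos λ·ΔX − sin φ sin λ·ΔY + cos φ·ΔZ = −(0.612079)(0.761984)(-377) − (0.612079)(0.647596)(-203) + (0.790796)(-134) = 150.33 m.
1° of latitude spans 3600 × 30.90 = 111240 m, so Δφ = 150.33 / 111240 × 3600 = 4.865″.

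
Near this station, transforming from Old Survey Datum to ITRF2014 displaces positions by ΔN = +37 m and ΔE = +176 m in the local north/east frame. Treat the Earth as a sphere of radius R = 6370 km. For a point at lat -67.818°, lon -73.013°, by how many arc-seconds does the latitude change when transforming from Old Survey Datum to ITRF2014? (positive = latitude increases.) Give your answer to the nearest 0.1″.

Δφ = 1.2″

On a sphere of radius R, 1 rad of latitude = R, so Δφ = ΔN / R = 37.0 / 6370000 = 5.8085e-06 rad = 1.198″.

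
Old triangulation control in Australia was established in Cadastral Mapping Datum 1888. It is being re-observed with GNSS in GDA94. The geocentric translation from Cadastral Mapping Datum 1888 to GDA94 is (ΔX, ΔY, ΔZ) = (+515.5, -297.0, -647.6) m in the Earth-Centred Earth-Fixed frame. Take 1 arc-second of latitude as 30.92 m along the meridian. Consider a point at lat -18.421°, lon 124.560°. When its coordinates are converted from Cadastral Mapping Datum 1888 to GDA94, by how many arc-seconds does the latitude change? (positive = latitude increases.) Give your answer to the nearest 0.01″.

sin φ = -0.315997, cos φ = 0.948760, sin λ = 0.823533, cos λ = -0.567269.
North component: ΔN = −sin φ cos λ·ΔX − sin φ sin λ·ΔY + cos φ·ΔZ = −(-0.315997)(-0.567269)(515.5) − (-0.315997)(0.823533)(-297.0) + (0.948760)(-647.6) = -784.11 m.
1° of latitude spans 3600 × 30.92 = 111312 m, so Δφ = -784.11 / 111312 × 3600 = -25.359″.

Δφ = -25.36″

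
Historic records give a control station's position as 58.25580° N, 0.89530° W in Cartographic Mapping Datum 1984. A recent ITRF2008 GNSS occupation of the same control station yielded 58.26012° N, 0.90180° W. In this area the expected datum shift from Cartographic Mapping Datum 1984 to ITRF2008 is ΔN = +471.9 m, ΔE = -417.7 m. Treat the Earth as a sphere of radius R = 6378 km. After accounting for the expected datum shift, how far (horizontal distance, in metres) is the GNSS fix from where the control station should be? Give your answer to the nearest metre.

Observed coordinate differences: Δφ = +0.00432°, Δλ = -0.00650°.
Converting to metres (1° lat = 111317 m, cos φ = 0.526128): observed ΔN = 480.9 m, observed ΔE = -380.7 m.
Subtracting the expected shift leaves a residual of 480.9 − (471.9) = 9.0 m north and -380.7 − (-417.7) = 37.0 m east.
Residual distance = √(9.0² + 37.0²) = 38.1 m.

38 m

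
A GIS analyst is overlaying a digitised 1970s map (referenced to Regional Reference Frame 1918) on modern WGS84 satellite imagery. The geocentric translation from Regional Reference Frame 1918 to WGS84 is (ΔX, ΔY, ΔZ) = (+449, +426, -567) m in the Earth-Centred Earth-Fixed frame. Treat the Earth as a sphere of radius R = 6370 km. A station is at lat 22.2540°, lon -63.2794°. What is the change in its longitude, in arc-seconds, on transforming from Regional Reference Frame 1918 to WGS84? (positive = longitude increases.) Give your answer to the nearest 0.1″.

Δλ = 20.7″

sin φ = 0.378713, cos φ = 0.925514, sin λ = -0.893210, cos λ = 0.449640.
East component: ΔE = −sin λ·ΔX + cos λ·ΔY = −(-0.893210)(449) + (0.449640)(426) = 592.60 m.
1° of latitude spans πR/180 = 111177 m; at latitude φ, 1° of longitude spans that × cos φ = 102896.3 m, so Δλ = 592.60 / 102896.3 × 3600 = 20.733″.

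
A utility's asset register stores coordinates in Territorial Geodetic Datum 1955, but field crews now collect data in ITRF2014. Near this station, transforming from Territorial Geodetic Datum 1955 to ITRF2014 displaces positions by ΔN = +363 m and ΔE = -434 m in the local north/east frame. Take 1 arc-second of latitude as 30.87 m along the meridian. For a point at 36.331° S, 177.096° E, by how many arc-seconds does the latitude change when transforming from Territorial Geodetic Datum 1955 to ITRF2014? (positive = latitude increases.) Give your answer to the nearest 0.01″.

1″ of latitude = 30.87 m, so Δφ = 363.0 / 30.87 = 11.759″.

Δφ = 11.76″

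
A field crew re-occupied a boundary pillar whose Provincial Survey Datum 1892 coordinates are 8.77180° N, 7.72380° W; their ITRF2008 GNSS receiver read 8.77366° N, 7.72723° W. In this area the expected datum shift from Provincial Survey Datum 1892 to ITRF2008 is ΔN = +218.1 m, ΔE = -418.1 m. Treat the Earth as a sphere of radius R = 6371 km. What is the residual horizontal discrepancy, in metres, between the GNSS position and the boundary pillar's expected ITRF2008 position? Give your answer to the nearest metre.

43 m

Observed coordinate differences: Δφ = +0.00186°, Δλ = -0.00343°.
Converting to metres (1° lat = 111195 m, cos φ = 0.988304): observed ΔN = 206.8 m, observed ΔE = -376.9 m.
Subtracting the expected shift leaves a residual of 206.8 − (218.1) = -11.3 m north and -376.9 − (-418.1) = 41.2 m east.
Residual distance = √((-11.3)² + 41.2²) = 42.7 m.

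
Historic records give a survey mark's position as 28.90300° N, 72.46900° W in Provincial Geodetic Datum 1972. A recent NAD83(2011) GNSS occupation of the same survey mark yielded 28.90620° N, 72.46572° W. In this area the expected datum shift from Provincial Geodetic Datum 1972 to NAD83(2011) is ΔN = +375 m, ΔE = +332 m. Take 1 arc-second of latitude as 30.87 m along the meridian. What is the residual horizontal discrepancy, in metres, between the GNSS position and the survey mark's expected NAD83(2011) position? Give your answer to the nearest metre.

Observed coordinate differences: Δφ = +0.00320°, Δλ = +0.00328°.
Converting to metres (1° lat = 111132 m, cos φ = 0.875439): observed ΔN = 355.6 m, observed ΔE = 319.1 m.
Subtracting the expected shift leaves a residual of 355.6 − (375) = -19.4 m north and 319.1 − (332) = -12.9 m east.
Residual distance = √((-19.4)² + (-12.9)²) = 23.3 m.

23 m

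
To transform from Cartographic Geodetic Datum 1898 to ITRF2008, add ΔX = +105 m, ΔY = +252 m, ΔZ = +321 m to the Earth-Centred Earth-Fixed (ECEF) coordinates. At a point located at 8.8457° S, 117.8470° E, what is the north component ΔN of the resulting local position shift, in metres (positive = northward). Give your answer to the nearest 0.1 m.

ΔN = 343.9 m

At φ = -8.8457°, λ = 117.8470°: sin φ = -0.153774, cos φ = 0.988106, sin λ = 0.884198, cos λ = -0.467112.
ΔN = −sin φ cos λ·ΔX − sin φ sin λ·ΔY + cos φ·ΔZ = −(-0.153774)(-0.467112)(105) − (-0.153774)(0.884198)(252) + (0.988106)(321) = 343.90 m.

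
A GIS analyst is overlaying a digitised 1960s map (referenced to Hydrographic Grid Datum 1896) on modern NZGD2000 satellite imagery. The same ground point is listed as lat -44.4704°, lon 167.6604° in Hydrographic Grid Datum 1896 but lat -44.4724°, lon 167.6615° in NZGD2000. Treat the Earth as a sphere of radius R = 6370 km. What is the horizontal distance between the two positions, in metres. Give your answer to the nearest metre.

Δφ = -44.4724° − -44.4704° = -0.0020°; Δλ = 167.6615° − 167.6604° = +0.0011°.
1° along a meridian = πR/180 = 111177 m.
ΔN = Δφ × 111177 = -222.4 m; ΔE = Δλ × 111177 × cos(-44.4704°) = +0.0011 × 111177 × 0.713612 = 87.3 m.
Distance = √(ΔE² + ΔN²) = √(87.3² + (-222.4)²) = 238.9 m.

239 m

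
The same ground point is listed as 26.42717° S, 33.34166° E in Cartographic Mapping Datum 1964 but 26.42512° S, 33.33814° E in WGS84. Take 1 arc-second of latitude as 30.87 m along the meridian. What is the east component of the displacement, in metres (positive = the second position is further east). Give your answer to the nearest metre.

ΔE = -350 m

Δφ = -26.42512° − -26.42717° = +0.00205°; Δλ = 33.33814° − 33.34166° = -0.00352°.
1° of latitude = 3600 × 30.87 = 111132 m.
ΔN = Δφ × 111132 = 227.8 m; ΔE = Δλ × 111132 × cos(-26.42717°) = -0.00352 × 111132 × 0.895501 = -350.3 m.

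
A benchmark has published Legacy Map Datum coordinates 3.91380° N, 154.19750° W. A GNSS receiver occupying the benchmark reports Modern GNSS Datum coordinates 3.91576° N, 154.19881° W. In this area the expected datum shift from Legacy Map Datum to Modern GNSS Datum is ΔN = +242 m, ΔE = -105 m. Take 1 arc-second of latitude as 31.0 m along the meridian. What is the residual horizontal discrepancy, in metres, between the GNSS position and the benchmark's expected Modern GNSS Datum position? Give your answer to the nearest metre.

Observed coordinate differences: Δφ = +0.00196°, Δλ = -0.00131°.
Converting to metres (1° lat = 111600 m, cos φ = 0.997668): observed ΔN = 218.7 m, observed ΔE = -145.9 m.
Subtracting the expected shift leaves a residual of 218.7 − (242) = -23.3 m north and -145.9 − (-105) = -40.9 m east.
Residual distance = √((-23.3)² + (-40.9)²) = 47.0 m.

47 m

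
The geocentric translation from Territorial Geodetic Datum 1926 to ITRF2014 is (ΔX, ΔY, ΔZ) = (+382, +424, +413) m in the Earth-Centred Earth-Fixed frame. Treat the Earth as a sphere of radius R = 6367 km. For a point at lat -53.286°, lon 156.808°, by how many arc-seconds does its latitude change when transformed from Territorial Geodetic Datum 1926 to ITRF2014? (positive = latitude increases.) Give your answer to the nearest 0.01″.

sin φ = -0.801630, cos φ = 0.597821, sin λ = 0.393814, cos λ = -0.919190.
North component: ΔN = −sin φ cos λ·ΔX − sin φ sin λ·ΔY + cos φ·ΔZ = −(-0.801630)(-0.919190)(382) − (-0.801630)(0.393814)(424) + (0.597821)(413) = 99.28 m.
1° of latitude spans πR/180 = 111125 m, so Δφ = 99.28 / 111125 × 3600 = 3.216″.

Δφ = 3.22″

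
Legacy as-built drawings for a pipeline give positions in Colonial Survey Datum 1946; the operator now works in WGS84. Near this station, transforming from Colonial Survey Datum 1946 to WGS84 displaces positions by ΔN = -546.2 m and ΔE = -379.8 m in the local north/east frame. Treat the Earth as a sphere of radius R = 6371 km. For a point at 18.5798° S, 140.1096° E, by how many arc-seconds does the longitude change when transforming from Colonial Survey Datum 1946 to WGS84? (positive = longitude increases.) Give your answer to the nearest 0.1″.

At latitude -18.5798°, cos φ = 0.947881.
One radian of longitude at latitude φ spans R cos φ, so Δλ = ΔE / (R cos φ) = -379.8 / (6371000 × 0.947881) = -6.2892e-05 rad = -12.972″.

Δλ = -13.0″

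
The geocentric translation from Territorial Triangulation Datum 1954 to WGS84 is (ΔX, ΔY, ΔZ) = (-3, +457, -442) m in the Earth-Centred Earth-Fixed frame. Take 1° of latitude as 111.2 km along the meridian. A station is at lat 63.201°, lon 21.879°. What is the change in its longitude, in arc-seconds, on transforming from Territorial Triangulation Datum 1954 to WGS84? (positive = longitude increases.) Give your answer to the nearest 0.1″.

sin φ = 0.892594, cos φ = 0.450862, sin λ = 0.372648, cos λ = 0.927973.
East component: ΔE = −sin λ·ΔX + cos λ·ΔY = −(0.372648)(-3) + (0.927973)(457) = 425.20 m.
1° of latitude spans 111200 m; at latitude φ, 1° of longitude spans that × cos φ = 50135.9 m, so Δλ = 425.20 / 50135.9 × 3600 = 30.532″.

Δλ = 30.5″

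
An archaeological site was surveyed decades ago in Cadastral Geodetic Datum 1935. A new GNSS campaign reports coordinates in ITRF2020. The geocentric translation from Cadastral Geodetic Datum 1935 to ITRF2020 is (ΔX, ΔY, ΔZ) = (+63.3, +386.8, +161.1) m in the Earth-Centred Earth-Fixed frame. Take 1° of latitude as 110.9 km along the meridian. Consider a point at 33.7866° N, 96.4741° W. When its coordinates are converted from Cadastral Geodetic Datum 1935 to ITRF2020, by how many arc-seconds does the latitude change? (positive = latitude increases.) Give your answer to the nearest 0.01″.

Δφ = 11.41″

sin φ = 0.556101, cos φ = 0.831115, sin λ = -0.993623, cos λ = -0.112754.
North component: ΔN = −sin φ cos λ·ΔX − sin φ sin λ·ΔY + cos φ·ΔZ = −(0.556101)(-0.112754)(63.3) − (0.556101)(-0.993623)(386.8) + (0.831115)(161.1) = 351.59 m.
1° of latitude spans 110900 m, so Δφ = 351.59 / 110900 × 3600 = 11.413″.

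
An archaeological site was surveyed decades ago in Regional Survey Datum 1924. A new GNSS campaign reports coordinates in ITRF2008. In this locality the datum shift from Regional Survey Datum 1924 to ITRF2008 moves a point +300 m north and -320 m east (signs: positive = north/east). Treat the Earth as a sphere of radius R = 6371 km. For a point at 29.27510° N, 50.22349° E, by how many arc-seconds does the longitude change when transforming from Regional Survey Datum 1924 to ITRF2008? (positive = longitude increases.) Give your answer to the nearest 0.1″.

Δλ = -11.9″

At latitude 29.27510°, cos φ = 0.872282.
One radian of longitude at latitude φ spans R cos φ, so Δλ = ΔE / (R cos φ) = -320.0 / (6371000 × 0.872282) = -5.7582e-05 rad = -11.877″.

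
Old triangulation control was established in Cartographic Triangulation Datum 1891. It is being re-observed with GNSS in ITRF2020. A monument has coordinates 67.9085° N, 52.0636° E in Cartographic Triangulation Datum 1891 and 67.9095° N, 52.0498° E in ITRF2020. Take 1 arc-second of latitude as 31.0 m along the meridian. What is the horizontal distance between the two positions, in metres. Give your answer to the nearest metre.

Δφ = 67.9095° − 67.9085° = +0.0010°; Δλ = 52.0498° − 52.0636° = -0.0138°.
1° of latitude = 3600 × 31.00 = 111600 m.
ΔN = Δφ × 111600 = 111.6 m; ΔE = Δλ × 111600 × cos(67.9085°) = -0.0138 × 111600 × 0.376087 = -579.2 m.
Distance = √(ΔE² + ΔN²) = √((-579.2)² + 111.6²) = 589.9 m.

590 m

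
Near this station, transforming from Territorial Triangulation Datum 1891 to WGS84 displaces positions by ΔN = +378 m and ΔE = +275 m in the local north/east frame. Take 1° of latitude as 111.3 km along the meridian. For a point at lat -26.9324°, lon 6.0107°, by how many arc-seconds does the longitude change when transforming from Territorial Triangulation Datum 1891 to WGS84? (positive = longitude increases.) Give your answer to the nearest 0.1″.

Δλ = 10.0″

At latitude -26.9324°, cos φ = 0.891542.
1° of longitude at this latitude = 111.3 × cos φ = 99.23 km, so Δλ = 275.0 / 99228.6 = 0.0027714° = 9.977″.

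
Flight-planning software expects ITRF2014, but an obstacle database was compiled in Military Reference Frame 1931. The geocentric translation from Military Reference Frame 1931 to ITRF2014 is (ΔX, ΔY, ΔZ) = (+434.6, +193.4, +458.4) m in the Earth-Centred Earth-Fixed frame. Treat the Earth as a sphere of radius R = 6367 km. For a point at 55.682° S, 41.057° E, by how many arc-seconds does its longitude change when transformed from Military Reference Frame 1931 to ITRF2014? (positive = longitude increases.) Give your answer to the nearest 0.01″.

sin φ = -0.825921, cos φ = 0.563786, sin λ = 0.656810, cos λ = 0.754057.
East component: ΔE = −sin λ·ΔX + cos λ·ΔY = −(0.656810)(434.6) + (0.754057)(193.4) = -139.61 m.
1° of latitude spans πR/180 = 111125 m; at latitude φ, 1° of longitude spans that × cos φ = 62650.7 m, so Δλ = -139.61 / 62650.7 × 3600 = -8.022″.

Δλ = -8.02″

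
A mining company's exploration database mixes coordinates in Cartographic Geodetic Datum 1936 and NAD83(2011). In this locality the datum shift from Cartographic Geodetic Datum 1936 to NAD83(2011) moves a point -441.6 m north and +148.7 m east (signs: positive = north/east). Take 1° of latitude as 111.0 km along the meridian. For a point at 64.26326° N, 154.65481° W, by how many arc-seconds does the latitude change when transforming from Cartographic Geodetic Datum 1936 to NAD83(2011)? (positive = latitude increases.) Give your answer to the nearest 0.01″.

1° of latitude = 111.0 km, so Δφ = -441.6 / 111000 = -0.0039784° = -14.322″.

Δφ = -14.32″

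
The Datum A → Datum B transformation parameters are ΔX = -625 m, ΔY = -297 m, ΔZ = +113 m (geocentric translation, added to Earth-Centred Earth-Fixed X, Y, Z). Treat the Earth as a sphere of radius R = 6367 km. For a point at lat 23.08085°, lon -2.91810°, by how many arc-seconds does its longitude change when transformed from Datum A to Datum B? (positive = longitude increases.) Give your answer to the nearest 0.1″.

Δλ = -11.6″

sin φ = 0.392030, cos φ = 0.919953, sin λ = -0.050908, cos λ = 0.998703.
East component: ΔE = −sin λ·ΔX + cos λ·ΔY = −(-0.050908)(-625) + (0.998703)(-297) = -328.43 m.
1° of latitude spans πR/180 = 111125 m; at latitude φ, 1° of longitude spans that × cos φ = 102229.8 m, so Δλ = -328.43 / 102229.8 × 3600 = -11.566″.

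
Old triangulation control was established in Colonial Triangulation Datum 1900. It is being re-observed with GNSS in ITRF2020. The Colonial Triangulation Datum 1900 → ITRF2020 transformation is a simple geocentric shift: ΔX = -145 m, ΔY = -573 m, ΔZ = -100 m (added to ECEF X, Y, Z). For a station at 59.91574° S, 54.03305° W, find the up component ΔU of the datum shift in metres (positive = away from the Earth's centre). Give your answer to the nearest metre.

The local up (radial) axis is (cos φ cos λ, cos φ sin λ, sin φ), giving ΔU = -42.689 + 232.471 + 86.529 = 276.31 m.

ΔU = 276 m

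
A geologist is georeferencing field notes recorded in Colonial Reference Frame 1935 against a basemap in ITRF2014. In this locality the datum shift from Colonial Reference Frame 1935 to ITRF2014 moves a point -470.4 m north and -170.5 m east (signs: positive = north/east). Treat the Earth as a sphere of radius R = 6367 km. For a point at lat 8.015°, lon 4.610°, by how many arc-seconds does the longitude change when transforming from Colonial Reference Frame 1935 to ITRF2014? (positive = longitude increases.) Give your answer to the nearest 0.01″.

At latitude 8.015°, cos φ = 0.990232.
One radian of longitude at latitude φ spans R cos φ, so Δλ = ΔE / (R cos φ) = -170.5 / (6367000 × 0.990232) = -2.7043e-05 rad = -5.578″.

Δλ = -5.58″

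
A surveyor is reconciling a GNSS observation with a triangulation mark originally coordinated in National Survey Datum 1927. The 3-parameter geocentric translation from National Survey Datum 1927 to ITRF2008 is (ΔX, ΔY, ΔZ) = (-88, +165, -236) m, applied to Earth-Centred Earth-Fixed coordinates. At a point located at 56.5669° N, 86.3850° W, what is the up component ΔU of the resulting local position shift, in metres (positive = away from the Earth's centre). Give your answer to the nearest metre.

ΔU = -291 m

At φ = 56.5669°, λ = -86.3850°: sin φ = 0.834530, cos φ = 0.550963, sin λ = -0.998010, cos λ = 0.063052.
ΔU = cos φ cos λ·ΔX + cos φ sin λ·ΔY + sin φ·ΔZ = (0.550963)(0.063052)(-88) + (0.550963)(-0.998010)(165) + (0.834530)(-236) = -290.73 m.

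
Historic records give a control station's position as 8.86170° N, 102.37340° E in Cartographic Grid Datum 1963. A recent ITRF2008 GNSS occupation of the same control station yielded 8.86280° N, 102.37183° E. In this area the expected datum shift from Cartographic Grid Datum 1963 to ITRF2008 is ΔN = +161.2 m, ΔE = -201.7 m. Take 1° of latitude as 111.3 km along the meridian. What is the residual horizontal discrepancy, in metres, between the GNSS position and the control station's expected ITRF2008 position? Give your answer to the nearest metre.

48 m

Observed coordinate differences: Δφ = +0.00110°, Δλ = -0.00157°.
Converting to metres (1° lat = 111300 m, cos φ = 0.988063): observed ΔN = 122.4 m, observed ΔE = -172.7 m.
Subtracting the expected shift leaves a residual of 122.4 − (161.2) = -38.8 m north and -172.7 − (-201.7) = 29.0 m east.
Residual distance = √((-38.8)² + 29.0²) = 48.4 m.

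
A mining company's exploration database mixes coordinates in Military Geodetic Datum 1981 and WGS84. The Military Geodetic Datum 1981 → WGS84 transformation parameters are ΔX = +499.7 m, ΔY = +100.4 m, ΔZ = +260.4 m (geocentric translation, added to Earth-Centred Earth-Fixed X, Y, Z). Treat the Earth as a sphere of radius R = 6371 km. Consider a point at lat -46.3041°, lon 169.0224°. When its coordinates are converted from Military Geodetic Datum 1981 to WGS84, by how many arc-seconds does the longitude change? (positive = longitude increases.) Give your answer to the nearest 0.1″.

Δλ = -9.1″

sin φ = -0.723017, cos φ = 0.690831, sin λ = 0.190425, cos λ = -0.981702.
East component: ΔE = −sin λ·ΔX + cos λ·ΔY = −(0.190425)(499.7) + (-0.981702)(100.4) = -193.72 m.
1° of latitude spans πR/180 = 111195 m; at latitude φ, 1° of longitude spans that × cos φ = 76816.9 m, so Δλ = -193.72 / 76816.9 × 3600 = -9.079″.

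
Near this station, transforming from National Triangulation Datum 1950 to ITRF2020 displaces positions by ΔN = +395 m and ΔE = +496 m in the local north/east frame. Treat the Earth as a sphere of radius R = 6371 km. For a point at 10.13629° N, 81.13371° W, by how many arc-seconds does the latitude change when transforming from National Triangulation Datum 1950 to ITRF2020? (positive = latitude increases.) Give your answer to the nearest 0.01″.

Δφ = 12.79″

On a sphere of radius R, 1 rad of latitude = R, so Δφ = ΔN / R = 395.0 / 6371000 = 6.2000e-05 rad = 12.788″.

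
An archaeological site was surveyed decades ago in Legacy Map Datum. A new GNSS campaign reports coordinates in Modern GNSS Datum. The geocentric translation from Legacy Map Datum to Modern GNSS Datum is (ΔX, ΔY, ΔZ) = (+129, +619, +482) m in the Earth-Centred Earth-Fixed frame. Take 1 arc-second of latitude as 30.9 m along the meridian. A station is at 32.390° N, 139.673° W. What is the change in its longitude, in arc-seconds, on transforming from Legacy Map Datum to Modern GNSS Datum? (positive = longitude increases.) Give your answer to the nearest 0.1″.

sin φ = 0.535679, cos φ = 0.844421, sin λ = -0.647149, cos λ = -0.762363.
East component: ΔE = −sin λ·ΔX + cos λ·ΔY = −(-0.647149)(129) + (-0.762363)(619) = -388.42 m.
1° of latitude spans 3600 × 30.90 = 111240 m; at latitude φ, 1° of longitude spans that × cos φ = 93933.4 m, so Δλ = -388.42 / 93933.4 × 3600 = -14.886″.

Δλ = -14.9″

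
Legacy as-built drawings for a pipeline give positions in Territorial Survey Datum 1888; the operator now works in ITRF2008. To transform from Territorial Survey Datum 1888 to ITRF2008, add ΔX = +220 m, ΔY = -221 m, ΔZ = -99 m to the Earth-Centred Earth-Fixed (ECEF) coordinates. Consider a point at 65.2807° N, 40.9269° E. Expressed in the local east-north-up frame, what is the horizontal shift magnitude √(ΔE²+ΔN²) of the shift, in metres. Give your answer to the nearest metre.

317 m

The local east axis at (φ, λ) is (−sin λ, cos λ, 0), so ΔE = −sin(40.9269°)·220 + cos(40.9269°)·(-221) = -311.10 m.
The local north axis is (−sin φ cos λ, −sin φ sin λ, cos φ), giving ΔN = -150.989 + 131.510 − 41.399 = -60.88 m.
Horizontal magnitude = √(ΔE² + ΔN²) = √((-311.10)² + (-60.88)²) = 317.00 m.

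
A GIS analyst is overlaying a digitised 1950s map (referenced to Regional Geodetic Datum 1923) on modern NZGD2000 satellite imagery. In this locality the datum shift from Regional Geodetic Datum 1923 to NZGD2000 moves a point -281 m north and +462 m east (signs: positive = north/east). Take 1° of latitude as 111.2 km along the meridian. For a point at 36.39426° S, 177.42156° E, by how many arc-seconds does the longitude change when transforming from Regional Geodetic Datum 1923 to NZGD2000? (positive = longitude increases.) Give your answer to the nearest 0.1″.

Δλ = 18.6″

At latitude -36.39426°, cos φ = 0.804953.
1° of longitude at this latitude = 111.2 × cos φ = 89.51 km, so Δλ = 462.0 / 89510.8 = 0.0051614° = 18.581″.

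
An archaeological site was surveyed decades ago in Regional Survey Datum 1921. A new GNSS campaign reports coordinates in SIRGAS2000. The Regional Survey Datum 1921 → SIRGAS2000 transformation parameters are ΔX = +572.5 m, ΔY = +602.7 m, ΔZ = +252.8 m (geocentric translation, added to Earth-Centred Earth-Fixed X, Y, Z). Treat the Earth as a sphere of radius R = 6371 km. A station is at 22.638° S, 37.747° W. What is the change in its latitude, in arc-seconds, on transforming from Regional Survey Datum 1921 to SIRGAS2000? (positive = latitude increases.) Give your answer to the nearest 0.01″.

Δφ = 8.60″

sin φ = -0.384908, cos φ = 0.922955, sin λ = -0.612176, cos λ = 0.790722.
North component: ΔN = −sin φ cos λ·ΔX − sin φ sin λ·ΔY + cos φ·ΔZ = −(-0.384908)(0.790722)(572.5) − (-0.384908)(-0.612176)(602.7) + (0.922955)(252.8) = 265.55 m.
1° of latitude spans πR/180 = 111195 m, so Δφ = 265.55 / 111195 × 3600 = 8.597″.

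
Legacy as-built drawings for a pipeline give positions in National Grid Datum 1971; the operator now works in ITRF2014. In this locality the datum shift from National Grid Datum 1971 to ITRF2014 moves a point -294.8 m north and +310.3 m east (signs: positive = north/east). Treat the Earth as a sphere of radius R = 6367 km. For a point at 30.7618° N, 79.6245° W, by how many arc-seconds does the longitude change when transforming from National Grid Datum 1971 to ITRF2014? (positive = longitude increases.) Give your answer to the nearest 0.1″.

At latitude 30.7618°, cos φ = 0.859301.
One radian of longitude at latitude φ spans R cos φ, so Δλ = ΔE / (R cos φ) = 310.3 / (6367000 × 0.859301) = 5.6715e-05 rad = 11.698″.

Δλ = 11.7″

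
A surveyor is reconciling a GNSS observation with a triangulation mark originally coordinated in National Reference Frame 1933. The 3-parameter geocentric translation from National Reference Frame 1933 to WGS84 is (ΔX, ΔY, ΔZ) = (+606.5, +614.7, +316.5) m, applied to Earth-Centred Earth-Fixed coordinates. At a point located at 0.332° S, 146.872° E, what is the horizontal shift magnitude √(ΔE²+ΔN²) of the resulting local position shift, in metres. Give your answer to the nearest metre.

903 m

The local east axis at (φ, λ) is (−sin λ, cos λ, 0), so ΔE = −sin(146.872°)·606.5 + cos(146.872°)·614.7 = -846.24 m.
The local north axis is (−sin φ cos λ, −sin φ sin λ, cos φ), giving ΔN = -2.943 + 1.947 + 316.495 = 315.50 m.
Horizontal magnitude = √(ΔE² + ΔN²) = √((-846.24)² + 315.50²) = 903.14 m.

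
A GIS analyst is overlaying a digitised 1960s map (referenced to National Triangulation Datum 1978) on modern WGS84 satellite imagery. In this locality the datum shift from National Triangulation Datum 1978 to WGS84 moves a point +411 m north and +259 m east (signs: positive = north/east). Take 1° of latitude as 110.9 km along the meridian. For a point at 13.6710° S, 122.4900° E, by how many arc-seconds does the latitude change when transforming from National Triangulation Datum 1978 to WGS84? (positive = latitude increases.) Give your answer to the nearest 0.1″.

1° of latitude = 110.9 km, so Δφ = 411.0 / 110900 = 0.0037060° = 13.342″.

Δφ = 13.3″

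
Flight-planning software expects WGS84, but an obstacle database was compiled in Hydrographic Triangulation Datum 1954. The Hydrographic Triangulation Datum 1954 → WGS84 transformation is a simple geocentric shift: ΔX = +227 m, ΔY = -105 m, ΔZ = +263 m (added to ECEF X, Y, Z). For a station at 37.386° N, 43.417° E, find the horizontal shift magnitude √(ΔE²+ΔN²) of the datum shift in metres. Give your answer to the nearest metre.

278 m

The local east axis at (φ, λ) is (−sin λ, cos λ, 0), so ΔE = −sin(43.417°)·227 + cos(43.417°)·(-105) = -232.29 m.
The local north axis is (−sin φ cos λ, −sin φ sin λ, cos φ), giving ΔN = -100.116 + 43.818 + 208.970 = 152.67 m.
Horizontal magnitude = √(ΔE² + ΔN²) = √((-232.29)² + 152.67²) = 277.97 m.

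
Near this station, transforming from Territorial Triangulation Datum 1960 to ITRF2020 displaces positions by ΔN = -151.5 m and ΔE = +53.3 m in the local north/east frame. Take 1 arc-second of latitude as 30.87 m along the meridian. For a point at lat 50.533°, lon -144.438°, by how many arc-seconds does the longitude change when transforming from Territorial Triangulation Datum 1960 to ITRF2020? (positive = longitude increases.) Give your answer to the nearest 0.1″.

At latitude 50.533°, cos φ = 0.635634.
1″ of longitude at this latitude = 30.87 × cos φ = 19.6220 m, so Δλ = 53.3 / 19.6220 = 2.716″.

Δλ = 2.7″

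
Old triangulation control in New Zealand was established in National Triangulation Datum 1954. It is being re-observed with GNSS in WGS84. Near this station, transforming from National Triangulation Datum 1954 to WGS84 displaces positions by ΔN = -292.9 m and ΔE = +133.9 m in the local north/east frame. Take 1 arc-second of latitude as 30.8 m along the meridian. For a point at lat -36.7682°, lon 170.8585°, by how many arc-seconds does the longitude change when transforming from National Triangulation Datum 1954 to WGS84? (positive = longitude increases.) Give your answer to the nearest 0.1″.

Δλ = 5.4″

At latitude -36.7682°, cos φ = 0.801064.
1″ of longitude at this latitude = 30.80 × cos φ = 24.6728 m, so Δλ = 133.9 / 24.6728 = 5.427″.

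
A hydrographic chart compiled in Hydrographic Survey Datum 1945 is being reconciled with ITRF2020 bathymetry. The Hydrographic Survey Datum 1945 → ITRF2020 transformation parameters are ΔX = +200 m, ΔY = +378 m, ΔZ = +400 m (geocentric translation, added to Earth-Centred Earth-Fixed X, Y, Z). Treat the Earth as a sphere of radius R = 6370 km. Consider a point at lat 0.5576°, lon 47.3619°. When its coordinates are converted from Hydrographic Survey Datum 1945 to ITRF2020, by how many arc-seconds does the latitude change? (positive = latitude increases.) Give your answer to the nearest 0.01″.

sin φ = 0.009732, cos φ = 0.999953, sin λ = 0.735647, cos λ = 0.677365.
North component: ΔN = −sin φ cos λ·ΔX − sin φ sin λ·ΔY + cos φ·ΔZ = −(0.009732)(0.677365)(200) − (0.009732)(0.735647)(378) + (0.999953)(400) = 395.96 m.
1° of latitude spans πR/180 = 111177 m, so Δφ = 395.96 / 111177 × 3600 = 12.821″.

Δφ = 12.82″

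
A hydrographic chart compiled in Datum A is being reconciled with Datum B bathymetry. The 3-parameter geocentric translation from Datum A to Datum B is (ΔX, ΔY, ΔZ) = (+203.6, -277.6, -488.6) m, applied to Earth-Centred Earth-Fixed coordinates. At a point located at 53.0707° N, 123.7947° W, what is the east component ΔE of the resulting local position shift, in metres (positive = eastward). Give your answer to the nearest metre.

At φ = 53.0707°, λ = -123.7947°: sin φ = 0.799378, cos φ = 0.600829, sin λ = -0.831036, cos λ = -0.556219.
ΔE = −sin λ·ΔX + cos λ·ΔY = −(-0.831036)·(203.6) + (-0.556219)·(-277.6) = 323.61 m.

ΔE = 324 m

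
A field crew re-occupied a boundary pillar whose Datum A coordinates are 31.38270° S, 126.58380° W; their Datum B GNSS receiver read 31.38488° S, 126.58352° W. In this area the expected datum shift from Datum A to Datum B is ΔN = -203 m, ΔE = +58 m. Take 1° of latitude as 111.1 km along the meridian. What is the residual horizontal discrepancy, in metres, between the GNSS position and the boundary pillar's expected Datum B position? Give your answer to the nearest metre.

Observed coordinate differences: Δφ = -0.00218°, Δλ = +0.00028°.
Converting to metres (1° lat = 111100 m, cos φ = 0.853708): observed ΔN = -242.2 m, observed ΔE = 26.6 m.
Subtracting the expected shift leaves a residual of -242.2 − (-203) = -39.2 m north and 26.6 − (58) = -31.4 m east.
Residual distance = √((-39.2)² + (-31.4)²) = 50.3 m.

50 m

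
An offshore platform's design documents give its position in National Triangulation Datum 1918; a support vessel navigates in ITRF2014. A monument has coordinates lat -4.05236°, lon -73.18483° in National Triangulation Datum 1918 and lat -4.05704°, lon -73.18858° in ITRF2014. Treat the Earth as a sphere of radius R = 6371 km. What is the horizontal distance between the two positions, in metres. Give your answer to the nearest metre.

Δφ = -4.05704° − -4.05236° = -0.00468°; Δλ = -73.18858° − -73.18483° = -0.00375°.
1° along a meridian = πR/180 = 111195 m.
ΔN = Δφ × 111195 = -520.4 m; ΔE = Δλ × 111195 × cos(-4.05236°) = -0.00375 × 111195 × 0.997500 = -415.9 m.
Distance = √(ΔE² + ΔN²) = √((-415.9)² + (-520.4)²) = 666.2 m.

666 m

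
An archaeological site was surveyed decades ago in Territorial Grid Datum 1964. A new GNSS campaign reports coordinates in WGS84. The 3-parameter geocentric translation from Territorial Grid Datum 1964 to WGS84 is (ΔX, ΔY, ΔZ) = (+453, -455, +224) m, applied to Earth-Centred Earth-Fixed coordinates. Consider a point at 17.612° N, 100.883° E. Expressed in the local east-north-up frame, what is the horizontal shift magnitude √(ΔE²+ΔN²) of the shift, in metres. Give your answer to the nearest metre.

519 m

The local east axis at (φ, λ) is (−sin λ, cos λ, 0), so ΔE = −sin(100.883°)·453 + cos(100.883°)·(-455) = -358.95 m.
The local north axis is (−sin φ cos λ, −sin φ sin λ, cos φ), giving ΔN = 25.878 + 135.193 + 213.501 = 374.57 m.
Horizontal magnitude = √(ΔE² + ΔN²) = √((-358.95)² + 374.57²) = 518.79 m.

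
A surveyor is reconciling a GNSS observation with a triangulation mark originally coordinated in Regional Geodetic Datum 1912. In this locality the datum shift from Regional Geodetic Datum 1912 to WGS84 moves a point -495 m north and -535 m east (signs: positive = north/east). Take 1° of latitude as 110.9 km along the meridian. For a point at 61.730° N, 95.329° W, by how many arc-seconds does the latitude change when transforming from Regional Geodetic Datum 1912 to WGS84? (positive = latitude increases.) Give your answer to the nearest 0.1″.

Δφ = -16.1″

1° of latitude = 110.9 km, so Δφ = -495.0 / 110900 = -0.0044635° = -16.069″.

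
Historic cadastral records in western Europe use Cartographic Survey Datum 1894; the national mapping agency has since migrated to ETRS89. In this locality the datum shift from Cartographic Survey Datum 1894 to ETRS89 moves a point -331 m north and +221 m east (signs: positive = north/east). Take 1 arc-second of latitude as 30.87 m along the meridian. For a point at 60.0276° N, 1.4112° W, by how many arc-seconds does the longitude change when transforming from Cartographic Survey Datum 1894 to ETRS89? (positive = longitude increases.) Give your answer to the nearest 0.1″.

Δλ = 14.3″

At latitude 60.0276°, cos φ = 0.499583.
1″ of longitude at this latitude = 30.87 × cos φ = 15.4221 m, so Δλ = 221.0 / 15.4221 = 14.330″.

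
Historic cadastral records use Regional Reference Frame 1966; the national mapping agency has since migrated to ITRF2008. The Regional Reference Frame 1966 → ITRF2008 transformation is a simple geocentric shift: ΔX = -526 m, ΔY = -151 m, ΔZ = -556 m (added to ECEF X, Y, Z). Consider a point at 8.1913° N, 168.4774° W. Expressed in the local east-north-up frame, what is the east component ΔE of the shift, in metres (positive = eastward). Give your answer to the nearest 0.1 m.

The local east axis at (φ, λ) is (−sin λ, cos λ, 0), so ΔE = −sin(-168.4774°)·(-526) + cos(-168.4774°)·(-151) = 42.89 m.

ΔE = 42.9 m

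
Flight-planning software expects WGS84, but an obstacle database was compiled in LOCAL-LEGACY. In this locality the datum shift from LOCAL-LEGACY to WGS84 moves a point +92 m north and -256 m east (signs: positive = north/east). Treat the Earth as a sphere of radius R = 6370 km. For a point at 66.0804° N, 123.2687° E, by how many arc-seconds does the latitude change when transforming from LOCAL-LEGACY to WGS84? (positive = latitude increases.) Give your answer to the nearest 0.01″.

Δφ = 2.98″

On a sphere of radius R, 1 rad of latitude = R, so Δφ = ΔN / R = 92.0 / 6370000 = 1.4443e-05 rad = 2.979″.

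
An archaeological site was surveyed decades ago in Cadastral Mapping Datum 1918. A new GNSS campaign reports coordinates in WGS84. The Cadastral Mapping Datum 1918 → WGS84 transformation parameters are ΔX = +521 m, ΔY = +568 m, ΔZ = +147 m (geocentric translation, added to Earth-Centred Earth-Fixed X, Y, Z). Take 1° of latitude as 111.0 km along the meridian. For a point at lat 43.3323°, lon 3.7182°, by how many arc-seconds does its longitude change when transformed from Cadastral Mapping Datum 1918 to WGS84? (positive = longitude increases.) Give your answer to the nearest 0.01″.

sin φ = 0.686229, cos φ = 0.727386, sin λ = 0.064849, cos λ = 0.997895.
East component: ΔE = −sin λ·ΔX + cos λ·ΔY = −(0.064849)(521) + (0.997895)(568) = 533.02 m.
1° of latitude spans 111000 m; at latitude φ, 1° of longitude spans that × cos φ = 80739.8 m, so Δλ = 533.02 / 80739.8 × 3600 = 23.766″.

Δλ = 23.77″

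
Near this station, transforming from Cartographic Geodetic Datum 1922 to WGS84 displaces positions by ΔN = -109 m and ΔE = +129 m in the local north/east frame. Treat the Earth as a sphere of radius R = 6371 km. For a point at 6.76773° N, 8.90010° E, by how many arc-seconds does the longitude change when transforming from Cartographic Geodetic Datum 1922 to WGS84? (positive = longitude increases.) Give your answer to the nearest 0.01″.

Δλ = 4.21″

At latitude 6.76773°, cos φ = 0.993032.
One radian of longitude at latitude φ spans R cos φ, so Δλ = ΔE / (R cos φ) = 129.0 / (6371000 × 0.993032) = 2.0390e-05 rad = 4.206″.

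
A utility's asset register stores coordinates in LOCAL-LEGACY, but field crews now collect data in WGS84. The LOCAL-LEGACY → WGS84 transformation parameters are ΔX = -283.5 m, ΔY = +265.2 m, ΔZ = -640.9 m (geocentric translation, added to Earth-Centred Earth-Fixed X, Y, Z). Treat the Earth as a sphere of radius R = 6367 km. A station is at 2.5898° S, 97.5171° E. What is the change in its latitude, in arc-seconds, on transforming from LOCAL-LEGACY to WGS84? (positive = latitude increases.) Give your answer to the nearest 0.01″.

Δφ = -20.30″

sin φ = -0.045185, cos φ = 0.998979, sin λ = 0.991406, cos λ = -0.130822.
North component: ΔN = −sin φ cos λ·ΔX − sin φ sin λ·ΔY + cos φ·ΔZ = −(-0.045185)(-0.130822)(-283.5) − (-0.045185)(0.991406)(265.2) + (0.998979)(-640.9) = -626.69 m.
1° of latitude spans πR/180 = 111125 m, so Δφ = -626.69 / 111125 × 3600 = -20.302″.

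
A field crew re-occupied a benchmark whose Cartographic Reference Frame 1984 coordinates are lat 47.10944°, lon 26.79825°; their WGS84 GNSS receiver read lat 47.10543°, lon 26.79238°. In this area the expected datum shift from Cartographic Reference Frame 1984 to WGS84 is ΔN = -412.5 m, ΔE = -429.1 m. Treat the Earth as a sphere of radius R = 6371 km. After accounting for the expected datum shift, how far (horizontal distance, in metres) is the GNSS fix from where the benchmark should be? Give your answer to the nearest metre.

Observed coordinate differences: Δφ = -0.00401°, Δλ = -0.00587°.
Converting to metres (1° lat = 111195 m, cos φ = 0.680600): observed ΔN = -445.9 m, observed ΔE = -444.2 m.
Subtracting the expected shift leaves a residual of -445.9 − (-412.5) = -33.4 m north and -444.2 − (-429.1) = -15.1 m east.
Residual distance = √((-33.4)² + (-15.1)²) = 36.7 m.

37 m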